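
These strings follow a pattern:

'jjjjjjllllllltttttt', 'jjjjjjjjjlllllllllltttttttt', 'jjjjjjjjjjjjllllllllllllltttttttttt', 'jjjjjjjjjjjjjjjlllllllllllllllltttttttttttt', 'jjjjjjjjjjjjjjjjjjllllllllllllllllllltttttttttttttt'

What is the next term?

jjjjjjjjjjjjjjjjjjjjjlllllllllllllllllllllltttttttttttttttt

The n-th term is 3n j's then 3n+1 l's then 2n+2 t's, where the shown terms are n = 2, 3, 4, 5, 6.
For the next term, n = 7, so the run lengths are 21, 22, 16.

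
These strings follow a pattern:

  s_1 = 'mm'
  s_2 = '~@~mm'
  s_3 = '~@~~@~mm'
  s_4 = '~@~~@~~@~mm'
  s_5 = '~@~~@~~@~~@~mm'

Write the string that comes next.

Each term is the previous one with ~@~ prepended.
One more step from ~@~~@~~@~~@~mm gives the answer.

~@~~@~~@~~@~~@~mm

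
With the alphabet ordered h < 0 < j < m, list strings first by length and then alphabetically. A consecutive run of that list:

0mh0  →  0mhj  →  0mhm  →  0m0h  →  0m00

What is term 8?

0mjh

Continuing the enumeration 3 steps past 0m00: 0m00 → 0m0j → 0m0m → (answer).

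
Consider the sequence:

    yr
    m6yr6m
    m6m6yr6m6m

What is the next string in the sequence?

Every step adds m6 to the front and 6m to the end of the previous string.
Applying this once more to m6m6yr6m6m:

m6m6m6yr6m6m6m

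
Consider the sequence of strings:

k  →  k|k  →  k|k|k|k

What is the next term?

s(k+1) = s(k)·|·s(k) — each term doubles the last with '|' between the halves.
Doubling k|k|k|k with '|' between the halves:

k|k|k|k|k|k|k|k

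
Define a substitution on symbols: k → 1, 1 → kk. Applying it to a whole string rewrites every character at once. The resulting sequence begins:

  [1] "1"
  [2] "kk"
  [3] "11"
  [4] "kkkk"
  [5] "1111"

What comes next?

Expanding 1111: 1→kk, 1→kk, 1→kk, 1→kk. Concatenated: kk kk kk kk.

kkkkkkkk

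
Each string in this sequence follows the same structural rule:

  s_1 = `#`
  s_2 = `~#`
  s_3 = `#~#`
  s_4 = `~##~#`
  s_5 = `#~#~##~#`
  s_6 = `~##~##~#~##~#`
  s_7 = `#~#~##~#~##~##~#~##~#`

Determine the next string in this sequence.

Each term (from the third on) is the two preceding terms concatenated in order: term 3 = #·~# = #~#.
Continuing: ~##~##~#~##~# · #~#~##~#~##~##~#~##~# gives term 8.

~##~##~#~##~##~#~##~#~##~##~#~##~#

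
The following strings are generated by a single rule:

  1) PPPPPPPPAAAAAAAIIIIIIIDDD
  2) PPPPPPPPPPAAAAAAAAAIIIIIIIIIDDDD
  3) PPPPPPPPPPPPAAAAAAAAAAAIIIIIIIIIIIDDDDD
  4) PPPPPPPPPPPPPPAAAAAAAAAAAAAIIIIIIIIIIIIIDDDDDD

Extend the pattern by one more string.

Reading off run lengths: P runs 8, 10, 12, 14; A runs 7, 9, 11, 13; I runs 7, 9, 11, 13; D runs 3, 4, 5, 6 — each is linear in n, where the shown terms are n = 3, 4, 5, 6.
At n = 7 the blocks have lengths 16, 15, 15, 7.

PPPPPPPPPPPPPPPPAAAAAAAAAAAAAAAIIIIIIIIIIIIIIIDDDDDDD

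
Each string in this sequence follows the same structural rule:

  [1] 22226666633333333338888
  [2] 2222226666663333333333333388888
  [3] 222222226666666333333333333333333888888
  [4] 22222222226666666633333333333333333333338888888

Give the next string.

Reading off run lengths: 2 runs 4, 6, 8, 10; 6 runs 5, 6, 7, 8; 3 runs 10, 14, 18, 22; 8 runs 4, 5, 6, 7 — each is linear in n, where the shown terms are n = 3, 4, 5, 6.
Setting n = 7 gives 12, 9, 26, 8 characters in each block.

2222222222226666666663333333333333333333333333388888888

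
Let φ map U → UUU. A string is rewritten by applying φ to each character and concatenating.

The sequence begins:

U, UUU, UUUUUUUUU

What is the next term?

Expanding UUUUUUUUU: U→UUU, U→UUU, U→UUU, U→UUU, U→UUU, U→UUU, U→UUU, U→UUU, U→UUU. Concatenated: UUU UUU UUU UUU UUU UUU UUU UUU UUU.

UUUUUUUUUUUUUUUUUUUUUUUUUUU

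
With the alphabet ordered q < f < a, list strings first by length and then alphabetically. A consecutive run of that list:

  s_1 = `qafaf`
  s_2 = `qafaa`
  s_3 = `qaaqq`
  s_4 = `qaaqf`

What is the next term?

qaaqa

The successor of qaaqf increments the rightmost position that isn't already a and resets every position after it to q.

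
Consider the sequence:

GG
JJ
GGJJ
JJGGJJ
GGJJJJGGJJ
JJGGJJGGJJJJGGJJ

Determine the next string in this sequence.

GGJJJJGGJJJJGGJJGGJJJJGGJJ

From term 3 onward, concatenate the second-to-last term with the last: GG·JJ = GGJJ, JJ·GGJJ = JJGGJJ, …
Continuing: GGJJJJGGJJ · JJGGJJGGJJJJGGJJ gives term 7.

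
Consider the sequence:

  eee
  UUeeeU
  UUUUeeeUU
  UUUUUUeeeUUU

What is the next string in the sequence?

UUUUUUUUeeeUUUU

Every step adds UU to the front and U to the end of the previous string.
One more step from UUUUUUeeeUUU gives the answer.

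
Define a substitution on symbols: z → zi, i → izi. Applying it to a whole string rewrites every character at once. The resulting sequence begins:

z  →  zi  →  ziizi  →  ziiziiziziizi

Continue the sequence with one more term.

Applying the rule to each of the 13 symbols of ziiziiziziizi gives the pieces zi izi izi zi izi izi zi izi zi izi izi zi izi, which concatenate to the answer.

ziiziiziziiziiziziiziziiziiziziizi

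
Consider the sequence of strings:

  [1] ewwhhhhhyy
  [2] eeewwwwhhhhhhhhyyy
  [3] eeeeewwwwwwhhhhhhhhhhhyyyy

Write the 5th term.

eeeeeeeeewwwwwwwwwwhhhhhhhhhhhhhhhhhyyyyyy

Each string has the form e^{2n-1} w^{2n} h^{3n+2} y^{n+1} (n = 1, 2, …).
At n = 5 the blocks have lengths 9, 10, 17, 6.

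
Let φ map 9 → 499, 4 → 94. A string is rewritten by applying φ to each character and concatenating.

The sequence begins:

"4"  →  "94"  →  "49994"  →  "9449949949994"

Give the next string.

Rewriting the 13 symbols of 9449949949994 one by one yields 499 94 94 499 499 94 499 499 94 499 499 499 94; concatenated:

4999494499499944994999449949949994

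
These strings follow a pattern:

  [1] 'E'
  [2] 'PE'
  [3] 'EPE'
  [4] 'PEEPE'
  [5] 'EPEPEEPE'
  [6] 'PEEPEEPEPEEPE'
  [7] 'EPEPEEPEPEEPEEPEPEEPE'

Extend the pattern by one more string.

From term 3 onward, concatenate the second-to-last term with the last: E·PE = EPE, PE·EPE = PEEPE, …
The next term joins PEEPEEPEPEEPE and EPEPEEPEPEEPEEPEPEEPE.

PEEPEEPEPEEPEEPEPEEPEPEEPEEPEPEEPE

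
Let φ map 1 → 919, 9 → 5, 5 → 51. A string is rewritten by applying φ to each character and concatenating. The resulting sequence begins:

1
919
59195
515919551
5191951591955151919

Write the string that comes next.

Rewriting the 19 symbols of 5191951591955151919 one by one yields 51 919 5 919 5 51 919 51 5 919 5 51 51 919 51 919 5 919 5; concatenated:

519195919551919515919551519195191959195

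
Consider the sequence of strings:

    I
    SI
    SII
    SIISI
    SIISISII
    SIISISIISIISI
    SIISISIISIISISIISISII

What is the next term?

Each term (from the third on) is the previous term followed by the one before it: term 3 = SI·I = SII.
Continuing: SIISISIISIISISIISISII · SIISISIISIISI gives term 8.

SIISISIISIISISIISISIISIISISIISIISI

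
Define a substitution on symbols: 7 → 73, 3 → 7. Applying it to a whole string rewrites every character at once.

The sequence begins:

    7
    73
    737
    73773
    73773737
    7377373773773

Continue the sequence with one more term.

Rewriting the 13 symbols of 7377373773773 one by one yields 73 7 73 73 7 73 7 73 73 7 73 73 7; concatenated:

737737377377373773737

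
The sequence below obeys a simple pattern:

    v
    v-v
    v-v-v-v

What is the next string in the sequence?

s(k+1) = s(k)·-·s(k) — each term doubles the last with '-' between the halves.
Doubling v-v-v-v with '-' between the halves:

v-v-v-v-v-v-v-v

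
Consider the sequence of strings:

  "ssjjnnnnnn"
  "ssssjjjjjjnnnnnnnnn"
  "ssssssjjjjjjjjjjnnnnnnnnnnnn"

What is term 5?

ssssssssssjjjjjjjjjjjjjjjjjjnnnnnnnnnnnnnnnnnn

Each string has the form s^{2n} j^{4n-2} n^{3n+3} (n = 1, 2, …).
For term 5, n = 5, so the run lengths are 10, 18, 18.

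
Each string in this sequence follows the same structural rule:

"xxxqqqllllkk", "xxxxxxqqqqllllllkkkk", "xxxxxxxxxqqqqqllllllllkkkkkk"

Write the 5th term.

xxxxxxxxxxxxxxxqqqqqqqllllllllllllkkkkkkkkkk

The n-th term is 3n x's then n+2 q's then 2n+2 l's then 2n k's (n = 1, 2, …).
Setting n = 5 gives 15, 7, 12, 10 characters in each block.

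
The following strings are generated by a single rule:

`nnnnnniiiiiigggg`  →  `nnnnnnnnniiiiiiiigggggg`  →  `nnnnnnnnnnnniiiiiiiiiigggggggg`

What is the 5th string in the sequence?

nnnnnnnnnnnnnnnnnniiiiiiiiiiiiiigggggggggggg

The n-th term is 3n n's then 2n+2 i's then 2n g's, where the shown terms are n = 2, 3, 4.
For term 5, n = 6, so the run lengths are 18, 14, 12.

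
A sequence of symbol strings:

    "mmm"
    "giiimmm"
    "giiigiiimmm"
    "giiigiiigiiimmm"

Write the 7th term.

Every step adds giii at the front: s(k+1) = giii·s(k).
From giiigiiigiiimmm, 3 further steps: giiigiiigiiimmm → giiigiiigiiigiiimmm → giiigiiigiiigiiigiiimmm → (answer).

giiigiiigiiigiiigiiigiiimmm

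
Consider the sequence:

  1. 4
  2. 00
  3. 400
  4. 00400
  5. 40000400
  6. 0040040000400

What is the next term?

400004000040040000400

From term 3 onward, concatenate the second-to-last term with the last: 4·00 = 400, 00·400 = 00400, …
Continuing: 40000400 · 0040040000400 gives term 7.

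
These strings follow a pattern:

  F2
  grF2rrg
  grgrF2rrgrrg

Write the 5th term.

Every step adds gr to the front and rrg to the end of the previous string.
From grgrF2rrgrrg, 2 further steps: grgrF2rrgrrg → grgrgrF2rrgrrgrrg → (answer).

grgrgrgrF2rrgrrgrrgrrg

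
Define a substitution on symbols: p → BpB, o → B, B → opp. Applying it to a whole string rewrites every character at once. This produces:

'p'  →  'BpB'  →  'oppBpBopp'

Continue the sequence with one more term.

Apply φ to oppBpBopp symbol by symbol: o→B, p→BpB, p→BpB, B→opp, p→BpB, B→opp, o→B, p→BpB, p→BpB; joined: B BpB BpB opp BpB opp B BpB BpB.

BBpBBpBoppBpBoppBBpBBpB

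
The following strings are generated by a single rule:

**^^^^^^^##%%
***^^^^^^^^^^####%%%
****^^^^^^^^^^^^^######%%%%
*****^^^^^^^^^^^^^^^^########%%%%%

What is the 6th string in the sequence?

*******^^^^^^^^^^^^^^^^^^^^^^############%%%%%%%

Term n consists of n *'s, followed by 3n+1 ^'s, followed by 2n-2 #'s, followed by n %'s, where the shown terms are n = 2, 3, 4, 5.
For term 6, n = 7, so the run lengths are 7, 22, 12, 7.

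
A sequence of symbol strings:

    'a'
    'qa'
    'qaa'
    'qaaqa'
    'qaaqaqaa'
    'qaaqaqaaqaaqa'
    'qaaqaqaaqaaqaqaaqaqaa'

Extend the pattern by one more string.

qaaqaqaaqaaqaqaaqaqaaqaaqaqaaqaaqa

From term 3 onward, concatenate the last term with the second-to-last: qa·a = qaa, qaa·qa = qaaqa, …
So term 8 is qaaqaqaaqaaqaqaaqaqaa·qaaqaqaaqaaqa.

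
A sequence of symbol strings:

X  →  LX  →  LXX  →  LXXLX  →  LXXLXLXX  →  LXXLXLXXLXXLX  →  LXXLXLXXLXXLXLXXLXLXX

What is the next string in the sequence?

This is a Fibonacci-style word recurrence s(k) = s(k−1)·s(k−2): e.g. LX·X = LXX.
Continuing: LXXLXLXXLXXLXLXXLXLXX · LXXLXLXXLXXLX gives term 8.

LXXLXLXXLXXLXLXXLXLXXLXXLXLXXLXXLX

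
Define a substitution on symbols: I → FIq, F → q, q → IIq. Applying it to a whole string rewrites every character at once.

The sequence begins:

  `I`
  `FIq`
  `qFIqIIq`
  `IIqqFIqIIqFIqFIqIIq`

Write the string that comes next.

φ(IIqqFIqIIqFIqFIqIIq) expands symbol-by-symbol to FIq FIq IIq IIq q FIq IIq FIq FIq IIq q FIq IIq q FIq IIq FIq FIq IIq; joining the 19 pieces gives the next term.

FIqFIqIIqIIqqFIqIIqFIqFIqIIqqFIqIIqqFIqIIqFIqFIqIIq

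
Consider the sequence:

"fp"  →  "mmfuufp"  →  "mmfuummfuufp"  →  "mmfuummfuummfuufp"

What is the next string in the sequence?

The strings grow by a fixed prefix mmfuu each time.
Applying this once more to mmfuummfuummfuufp:

mmfuummfuummfuummfuufp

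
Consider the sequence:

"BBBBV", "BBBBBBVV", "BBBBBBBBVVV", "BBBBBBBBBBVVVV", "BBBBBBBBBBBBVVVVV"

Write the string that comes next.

The n-th term is 2n B's then n-1 V's, where the shown terms are n = 2, 3, 4, 5, 6.
Setting n = 7 gives 14, 6 characters in each block.

BBBBBBBBBBBBBBVVVVVV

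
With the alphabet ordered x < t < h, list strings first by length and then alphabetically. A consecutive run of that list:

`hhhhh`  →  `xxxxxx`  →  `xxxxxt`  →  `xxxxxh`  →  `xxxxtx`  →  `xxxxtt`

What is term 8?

xxxxhx

Continuing the enumeration 2 steps past xxxxtt: xxxxtt → xxxxth → (answer).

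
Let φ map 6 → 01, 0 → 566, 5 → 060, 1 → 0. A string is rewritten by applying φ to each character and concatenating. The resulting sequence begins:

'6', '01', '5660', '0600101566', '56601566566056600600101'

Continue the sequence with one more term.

060010156600600101060010156606001015665660156656605660

Replace each of the 23 characters of 56601566566056600600101 in place — 060 01 01 566 0 060 01 01 060 01 01 566 060 01 01 566 566 01 566 566 0 566 0 — and concatenate.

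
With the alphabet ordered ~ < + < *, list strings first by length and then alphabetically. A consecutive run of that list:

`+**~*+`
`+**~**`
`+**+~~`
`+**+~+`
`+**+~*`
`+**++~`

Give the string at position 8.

Stepping forward 2 times from +**++~: +**++~ → +**+++, then the target.

+**++*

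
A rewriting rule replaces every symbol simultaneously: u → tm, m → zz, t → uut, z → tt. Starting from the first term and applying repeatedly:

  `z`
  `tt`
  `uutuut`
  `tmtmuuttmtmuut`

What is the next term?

uutzzuutzztmtmuutuutzzuutzztmtmuut

φ(tmtmuuttmtmuut) expands symbol-by-symbol to uut zz uut zz tm tm uut uut zz uut zz tm tm uut; joining the 14 pieces gives the next term.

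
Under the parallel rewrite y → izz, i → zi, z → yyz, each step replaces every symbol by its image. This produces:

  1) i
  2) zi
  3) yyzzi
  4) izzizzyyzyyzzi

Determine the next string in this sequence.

ziyyzyyzziyyzyyzizzizzyyzizzizzyyzyyzzi

Applying the rule to each of the 14 symbols of izzizzyyzyyzzi gives the pieces zi yyz yyz zi yyz yyz izz izz yyz izz izz yyz yyz zi, which concatenate to the answer.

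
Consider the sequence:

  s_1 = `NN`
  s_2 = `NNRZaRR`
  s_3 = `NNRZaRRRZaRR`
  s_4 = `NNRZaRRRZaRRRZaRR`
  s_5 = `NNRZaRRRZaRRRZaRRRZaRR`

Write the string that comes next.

Each term is the previous one with RZaRR appended.
Applying this once more to NNRZaRRRZaRRRZaRRRZaRR:

NNRZaRRRZaRRRZaRRRZaRRRZaRR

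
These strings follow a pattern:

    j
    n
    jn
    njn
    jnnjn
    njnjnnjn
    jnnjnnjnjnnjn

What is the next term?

njnjnnjnjnnjnnjnjnnjn

From term 3 onward, concatenate the second-to-last term with the last: j·n = jn, n·jn = njn, …
So term 8 is njnjnnjn·jnnjnnjnjnnjn.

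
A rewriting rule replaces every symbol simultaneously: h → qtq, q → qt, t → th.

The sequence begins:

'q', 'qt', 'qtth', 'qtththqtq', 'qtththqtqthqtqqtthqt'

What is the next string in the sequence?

Replace each of the 20 characters of qtththqtqthqtqqtthqt in place — qt th th qtq th qtq qt th qt th qtq qt th qt qt th th qtq qt th — and concatenate.

qtththqtqthqtqqtthqtthqtqqtthqtqtththqtqqtth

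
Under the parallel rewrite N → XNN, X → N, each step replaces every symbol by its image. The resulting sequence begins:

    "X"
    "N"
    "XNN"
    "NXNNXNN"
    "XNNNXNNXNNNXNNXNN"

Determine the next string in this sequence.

φ(XNNNXNNXNNNXNNXNN) expands symbol-by-symbol to N XNN XNN XNN N XNN XNN N XNN XNN XNN N XNN XNN N XNN XNN; joining the 17 pieces gives the next term.

NXNNXNNXNNNXNNXNNNXNNXNNXNNNXNNXNNNXNNXNN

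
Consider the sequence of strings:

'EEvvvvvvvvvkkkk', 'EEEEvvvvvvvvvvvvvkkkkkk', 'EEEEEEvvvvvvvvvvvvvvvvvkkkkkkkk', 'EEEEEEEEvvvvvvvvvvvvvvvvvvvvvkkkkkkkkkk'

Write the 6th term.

EEEEEEEEEEEEvvvvvvvvvvvvvvvvvvvvvvvvvvvvvkkkkkkkkkkkkkk

The n-th term is 2n-2 E's then 4n+1 v's then 2n k's, where the shown terms are n = 2, 3, 4, 5.
At n = 7 the blocks have lengths 12, 29, 14.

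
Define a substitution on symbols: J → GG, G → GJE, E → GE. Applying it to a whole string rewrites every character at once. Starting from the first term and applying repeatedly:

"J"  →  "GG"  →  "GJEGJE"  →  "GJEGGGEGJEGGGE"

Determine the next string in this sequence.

GJEGGGEGJEGJEGJEGEGJEGGGEGJEGJEGJEGE

Replace each of the 14 characters of GJEGGGEGJEGGGE in place — GJE GG GE GJE GJE GJE GE GJE GG GE GJE GJE GJE GE — and concatenate.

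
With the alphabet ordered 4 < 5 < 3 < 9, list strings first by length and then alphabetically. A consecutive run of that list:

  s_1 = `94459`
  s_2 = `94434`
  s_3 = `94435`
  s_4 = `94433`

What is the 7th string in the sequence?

94495

Continuing the enumeration 3 steps past 94433: 94433 → 94439 → 94494 → (answer).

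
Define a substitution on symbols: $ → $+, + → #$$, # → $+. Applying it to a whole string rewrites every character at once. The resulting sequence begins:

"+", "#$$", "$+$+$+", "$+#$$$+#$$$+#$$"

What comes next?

Applying the rule to each of the 15 symbols of $+#$$$+#$$$+#$$ gives the pieces $+ #$$ $+ $+ $+ $+ #$$ $+ $+ $+ $+ #$$ $+ $+ $+, which concatenate to the answer.

$+#$$$+$+$+$+#$$$+$+$+$+#$$$+$+$+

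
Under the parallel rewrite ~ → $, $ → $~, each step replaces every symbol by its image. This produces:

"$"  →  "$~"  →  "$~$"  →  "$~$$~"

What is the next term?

$~$$~$~$

Apply φ to $~$$~ symbol by symbol: $→$~, ~→$, $→$~, $→$~, ~→$; joined: $~ $ $~ $~ $.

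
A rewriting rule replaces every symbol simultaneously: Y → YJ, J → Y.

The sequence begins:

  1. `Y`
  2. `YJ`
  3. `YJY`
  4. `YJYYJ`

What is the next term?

Rewriting each symbol of YJYYJ: Y→YJ, J→Y, Y→YJ, Y→YJ, J→Y, which concatenates to YJ Y YJ YJ Y.

YJYYJYJY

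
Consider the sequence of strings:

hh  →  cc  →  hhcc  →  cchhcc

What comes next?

This is a Fibonacci-style word recurrence s(k) = s(k−2)·s(k−1): e.g. hh·cc = hhcc.
So term 5 is hhcc·cchhcc.

hhcccchhcc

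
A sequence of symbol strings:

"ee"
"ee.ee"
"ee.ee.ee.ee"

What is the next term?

Each string is two copies of the previous one joined by '.'.
So the next term is two copies of ee.ee.ee.ee with '.' between the halves.

ee.ee.ee.ee.ee.ee.ee.ee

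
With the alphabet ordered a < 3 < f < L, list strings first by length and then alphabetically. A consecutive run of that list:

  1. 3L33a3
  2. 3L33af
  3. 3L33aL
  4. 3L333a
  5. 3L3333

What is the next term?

3L333f

Find the rightmost character of 3L3333 below L, bump it to the next letter, and reset everything to its right to a.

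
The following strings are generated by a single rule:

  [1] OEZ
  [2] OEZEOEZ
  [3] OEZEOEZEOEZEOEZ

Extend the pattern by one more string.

Each string is two copies of the previous one joined by 'E'.
Doubling OEZEOEZEOEZEOEZ with 'E' between the halves:

OEZEOEZEOEZEOEZEOEZEOEZEOEZEOEZ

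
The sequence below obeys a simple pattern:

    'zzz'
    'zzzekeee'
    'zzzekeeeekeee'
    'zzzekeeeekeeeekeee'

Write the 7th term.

zzzekeeeekeeeekeeeekeeeekeeeekeee

Every step adds ekeee to the end: s(k+1) = s(k)·ekeee.
From zzzekeeeekeeeekeee, 3 further steps: zzzekeeeekeeeekeee → zzzekeeeekeeeekeeeekeee → zzzekeeeekeeeekeeeekeeeekeee → (answer).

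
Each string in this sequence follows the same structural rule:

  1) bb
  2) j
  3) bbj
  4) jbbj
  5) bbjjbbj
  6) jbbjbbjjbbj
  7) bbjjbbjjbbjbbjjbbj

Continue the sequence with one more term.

jbbjbbjjbbjbbjjbbjjbbjbbjjbbj

Each term (from the third on) is the two preceding terms concatenated in order: term 3 = bb·j = bbj.
So term 8 is jbbjbbjjbbj·bbjjbbjjbbjbbjjbbj.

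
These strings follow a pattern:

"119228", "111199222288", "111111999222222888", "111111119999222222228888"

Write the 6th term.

111111111111999999222222222222888888

The n-th term is 2n 1's then n 9's then 2n 2's then n 8's (n = 1, 2, …).
Setting n = 6 gives 12, 6, 12, 6 characters in each block.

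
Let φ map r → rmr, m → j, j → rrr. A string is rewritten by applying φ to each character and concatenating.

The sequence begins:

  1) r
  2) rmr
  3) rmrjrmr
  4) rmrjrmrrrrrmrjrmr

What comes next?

Applying the rule to each of the 17 symbols of rmrjrmrrrrrmrjrmr gives the pieces rmr j rmr rrr rmr j rmr rmr rmr rmr rmr j rmr rrr rmr j rmr, which concatenate to the answer.

rmrjrmrrrrrmrjrmrrmrrmrrmrrmrjrmrrrrrmrjrmr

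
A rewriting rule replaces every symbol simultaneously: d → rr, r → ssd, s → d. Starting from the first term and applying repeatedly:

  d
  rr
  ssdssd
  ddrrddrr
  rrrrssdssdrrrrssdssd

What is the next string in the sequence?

ssdssdssdssdddrrddrrssdssdssdssdddrrddrr

Replace each of the 20 characters of rrrrssdssdrrrrssdssd in place — ssd ssd ssd ssd d d rr d d rr ssd ssd ssd ssd d d rr d d rr — and concatenate.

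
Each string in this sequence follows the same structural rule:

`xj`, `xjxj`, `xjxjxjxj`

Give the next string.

s(k+1) = s(k)·s(k) — each term doubles the last.
So the next term is two copies of xjxjxjxj.

xjxjxjxjxjxjxjxj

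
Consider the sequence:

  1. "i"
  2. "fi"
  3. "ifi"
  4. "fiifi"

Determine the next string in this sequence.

This is a Fibonacci-style word recurrence s(k) = s(k−2)·s(k−1): e.g. i·fi = ifi.
The next term joins ifi and fiifi.

ififiifi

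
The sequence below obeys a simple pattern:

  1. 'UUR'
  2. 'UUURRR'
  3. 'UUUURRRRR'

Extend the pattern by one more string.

UUUUURRRRRRR

Term n consists of n+1 U's, followed by 2n-1 R's (n = 1, 2, …).
At n = 4 the blocks have lengths 5, 7.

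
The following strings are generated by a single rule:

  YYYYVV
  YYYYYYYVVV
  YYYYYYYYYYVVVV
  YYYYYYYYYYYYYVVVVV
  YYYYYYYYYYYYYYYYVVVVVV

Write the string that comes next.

Each string has the form Y^{3n+1} V^{n+1} (n = 1, 2, …).
At n = 6 the blocks have lengths 19, 7.

YYYYYYYYYYYYYYYYYYYVVVVVVV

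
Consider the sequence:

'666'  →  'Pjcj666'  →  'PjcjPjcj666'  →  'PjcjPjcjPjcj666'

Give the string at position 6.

PjcjPjcjPjcjPjcjPjcj666

The strings grow by a fixed prefix Pjcj each time.
From PjcjPjcjPjcj666, 2 further steps: PjcjPjcjPjcj666 → PjcjPjcjPjcjPjcj666 → (answer).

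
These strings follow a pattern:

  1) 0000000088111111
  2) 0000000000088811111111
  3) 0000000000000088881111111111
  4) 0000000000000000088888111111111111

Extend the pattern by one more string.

0000000000000000000088888811111111111111

Term n consists of 3n-1 0's, followed by n-1 8's, followed by 2n 1's, where the shown terms are n = 3, 4, 5, 6.
At n = 7 the blocks have lengths 20, 6, 14.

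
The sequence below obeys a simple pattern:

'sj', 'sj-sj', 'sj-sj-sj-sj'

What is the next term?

sj-sj-sj-sj-sj-sj-sj-sj

s(k+1) = s(k)·-·s(k) — each term doubles the last with '-' between the halves.
One more doubling of sj-sj-sj-sj gives the answer.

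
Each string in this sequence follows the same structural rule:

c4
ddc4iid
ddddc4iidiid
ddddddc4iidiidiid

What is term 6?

s(k+1) = dd·s(k)·iid, so each term gains dd as a prefix and iid as a suffix.
From ddddddc4iidiidiid, 2 further steps: ddddddc4iidiidiid → ddddddddc4iidiidiidiid → (answer).

ddddddddddc4iidiidiidiidiid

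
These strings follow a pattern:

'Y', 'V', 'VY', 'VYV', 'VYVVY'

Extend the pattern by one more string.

Each term (from the third on) is the previous term followed by the one before it: term 3 = V·Y = VY.
The next term joins VYVVY and VYV.

VYVVYVYV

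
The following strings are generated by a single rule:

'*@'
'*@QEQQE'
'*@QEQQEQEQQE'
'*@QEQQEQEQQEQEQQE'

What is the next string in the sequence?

*@QEQQEQEQQEQEQQEQEQQE

Every step adds QEQQE to the end: s(k+1) = s(k)·QEQQE.
So the next term is *@QEQQEQEQQEQEQQE·QEQQE.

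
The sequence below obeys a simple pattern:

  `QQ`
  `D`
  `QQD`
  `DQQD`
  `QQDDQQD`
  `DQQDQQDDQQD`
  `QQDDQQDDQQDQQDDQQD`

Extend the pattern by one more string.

This is a Fibonacci-style word recurrence s(k) = s(k−2)·s(k−1): e.g. QQ·D = QQD.
So term 8 is DQQDQQDDQQD·QQDDQQDDQQDQQDDQQD.

DQQDQQDDQQDQQDDQQDDQQDQQDDQQD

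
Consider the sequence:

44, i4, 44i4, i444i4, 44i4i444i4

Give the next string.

i444i444i4i444i4

From term 3 onward, concatenate the second-to-last term with the last: 44·i4 = 44i4, i4·44i4 = i444i4, …
So term 6 is i444i4·44i4i444i4.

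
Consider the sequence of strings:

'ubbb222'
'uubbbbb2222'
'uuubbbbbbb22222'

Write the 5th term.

uuuuubbbbbbbbbbb2222222

Reading off run lengths: u runs 1, 2, 3; b runs 3, 5, 7; 2 runs 3, 4, 5 — each is linear in n (n = 1, 2, …).
At n = 5 the blocks have lengths 5, 11, 7.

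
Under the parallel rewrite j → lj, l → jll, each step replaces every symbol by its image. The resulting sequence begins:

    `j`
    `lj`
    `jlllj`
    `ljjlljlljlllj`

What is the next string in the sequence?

jllljljjlljllljjlljllljjlljlljlllj

Applying the rule to each of the 13 symbols of ljjlljlljlllj gives the pieces jll lj lj jll jll lj jll jll lj jll jll jll lj, which concatenate to the answer.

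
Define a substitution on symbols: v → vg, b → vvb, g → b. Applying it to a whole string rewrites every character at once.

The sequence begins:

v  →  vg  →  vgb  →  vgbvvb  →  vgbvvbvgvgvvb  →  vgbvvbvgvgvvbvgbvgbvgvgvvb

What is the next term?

vgbvvbvgvgvvbvgbvgbvgvgvvbvgbvvbvgbvvbvgbvgbvgvgvvb

Applying the rule to each of the 26 symbols of vgbvvbvgvgvvbvgbvgbvgvgvvb gives the pieces vg b vvb vg vg vvb vg b vg b vg vg vvb vg b vvb vg b vvb vg b vg b vg vg vvb, which concatenate to the answer.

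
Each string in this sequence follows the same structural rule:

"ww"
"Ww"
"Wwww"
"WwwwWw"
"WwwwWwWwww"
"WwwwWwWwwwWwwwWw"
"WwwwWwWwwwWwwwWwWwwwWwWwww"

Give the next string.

From term 3 onward, concatenate the last term with the second-to-last: Ww·ww = Wwww, Wwww·Ww = WwwwWw, …
Continuing: WwwwWwWwwwWwwwWwWwwwWwWwww · WwwwWwWwwwWwwwWw gives term 8.

WwwwWwWwwwWwwwWwWwwwWwWwwwWwwwWwWwwwWwwwWw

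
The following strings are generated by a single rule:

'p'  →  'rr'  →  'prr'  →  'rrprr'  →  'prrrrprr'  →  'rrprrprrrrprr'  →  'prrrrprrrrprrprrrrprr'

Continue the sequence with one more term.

From term 3 onward, concatenate the second-to-last term with the last: p·rr = prr, rr·prr = rrprr, …
Continuing: rrprrprrrrprr · prrrrprrrrprrprrrrprr gives term 8.

rrprrprrrrprrprrrrprrrrprrprrrrprr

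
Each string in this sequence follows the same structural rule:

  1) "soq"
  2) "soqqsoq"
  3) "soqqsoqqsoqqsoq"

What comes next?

s(k+1) = s(k)·q·s(k) — each term doubles the last with 'q' between the halves.
Doubling soqqsoqqsoqqsoq with 'q' between the halves:

soqqsoqqsoqqsoqqsoqqsoqqsoqqsoq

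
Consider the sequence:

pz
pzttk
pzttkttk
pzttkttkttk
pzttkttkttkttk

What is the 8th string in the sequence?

Every step adds ttk to the end: s(k+1) = s(k)·ttk.
From pzttkttkttkttk, 3 further steps: pzttkttkttkttk → pzttkttkttkttkttk → pzttkttkttkttkttkttk → (answer).

pzttkttkttkttkttkttkttk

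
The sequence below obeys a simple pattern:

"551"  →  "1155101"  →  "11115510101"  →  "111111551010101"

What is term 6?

11111111115510101010101

Each term wraps the previous one in 11 on the left and 01 on the right.
From 111111551010101, 2 further steps: 111111551010101 → 1111111155101010101 → (answer).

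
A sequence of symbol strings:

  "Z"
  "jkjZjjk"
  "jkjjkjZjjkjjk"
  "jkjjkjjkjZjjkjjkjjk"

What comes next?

jkjjkjjkjjkjZjjkjjkjjkjjk

Every step adds jkj to the front and jjk to the end of the previous string.
One more step from jkjjkjjkjZjjkjjkjjk gives the answer.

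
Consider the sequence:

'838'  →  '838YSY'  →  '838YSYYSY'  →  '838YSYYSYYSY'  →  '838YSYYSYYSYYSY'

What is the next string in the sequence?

838YSYYSYYSYYSYYSY

Each term is the previous one with YSY appended.
So the next term is 838YSYYSYYSYYSY·YSY.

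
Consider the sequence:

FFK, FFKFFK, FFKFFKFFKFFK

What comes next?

s(k+1) = s(k)·s(k) — each term doubles the last.
So the next term is two copies of FFKFFKFFKFFK.

FFKFFKFFKFFKFFKFFKFFKFFK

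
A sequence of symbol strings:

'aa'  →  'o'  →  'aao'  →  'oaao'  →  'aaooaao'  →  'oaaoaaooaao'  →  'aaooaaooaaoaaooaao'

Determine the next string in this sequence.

oaaoaaooaaoaaooaaooaaoaaooaao

This is a Fibonacci-style word recurrence s(k) = s(k−2)·s(k−1): e.g. aa·o = aao.
Continuing: oaaoaaooaao · aaooaaooaaoaaooaao gives term 8.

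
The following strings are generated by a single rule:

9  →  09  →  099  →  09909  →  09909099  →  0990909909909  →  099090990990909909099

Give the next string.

0990909909909099090990990909909909

This is a Fibonacci-style word recurrence s(k) = s(k−1)·s(k−2): e.g. 09·9 = 099.
So term 8 is 099090990990909909099·0990909909909.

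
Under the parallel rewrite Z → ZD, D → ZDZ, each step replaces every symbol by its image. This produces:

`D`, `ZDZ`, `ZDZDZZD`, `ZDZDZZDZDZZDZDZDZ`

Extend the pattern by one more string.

Applying the rule to each of the 17 symbols of ZDZDZZDZDZZDZDZDZ gives the pieces ZD ZDZ ZD ZDZ ZD ZD ZDZ ZD ZDZ ZD ZD ZDZ ZD ZDZ ZD ZDZ ZD, which concatenate to the answer.

ZDZDZZDZDZZDZDZDZZDZDZZDZDZDZZDZDZZDZDZZD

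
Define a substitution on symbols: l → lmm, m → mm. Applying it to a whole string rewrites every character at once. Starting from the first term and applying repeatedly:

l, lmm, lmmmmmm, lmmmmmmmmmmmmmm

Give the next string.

Applying the rule to each of the 15 symbols of lmmmmmmmmmmmmmm gives the pieces lmm mm mm mm mm mm mm mm mm mm mm mm mm mm mm, which concatenate to the answer.

lmmmmmmmmmmmmmmmmmmmmmmmmmmmmmm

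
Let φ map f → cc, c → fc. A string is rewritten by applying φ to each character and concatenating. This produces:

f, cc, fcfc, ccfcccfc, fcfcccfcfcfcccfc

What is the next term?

φ(fcfcccfcfcfcccfc) expands symbol-by-symbol to cc fc cc fc fc fc cc fc cc fc cc fc fc fc cc fc; joining the 16 pieces gives the next term.

ccfcccfcfcfcccfcccfcccfcfcfcccfc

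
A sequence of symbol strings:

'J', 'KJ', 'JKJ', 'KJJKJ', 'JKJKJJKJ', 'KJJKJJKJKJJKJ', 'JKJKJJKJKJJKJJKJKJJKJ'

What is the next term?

KJJKJJKJKJJKJJKJKJJKJKJJKJJKJKJJKJ

Each term (from the third on) is the two preceding terms concatenated in order: term 3 = J·KJ = JKJ.
So term 8 is KJJKJJKJKJJKJ·JKJKJJKJKJJKJJKJKJJKJ.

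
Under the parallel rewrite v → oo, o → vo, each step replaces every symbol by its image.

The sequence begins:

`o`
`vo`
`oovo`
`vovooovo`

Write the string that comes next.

oovooovovovooovo

Rewriting each symbol of vovooovo: v→oo, o→vo, v→oo, o→vo, o→vo, o→vo, v→oo, o→vo, which concatenates to oo vo oo vo vo vo oo vo.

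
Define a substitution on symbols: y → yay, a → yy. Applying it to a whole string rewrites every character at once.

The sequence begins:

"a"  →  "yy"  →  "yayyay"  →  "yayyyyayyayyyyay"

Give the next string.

Rewriting the 16 symbols of yayyyyayyayyyyay one by one yields yay yy yay yay yay yay yy yay yay yy yay yay yay yay yy yay; concatenated:

yayyyyayyayyayyayyyyayyayyyyayyayyayyayyyyay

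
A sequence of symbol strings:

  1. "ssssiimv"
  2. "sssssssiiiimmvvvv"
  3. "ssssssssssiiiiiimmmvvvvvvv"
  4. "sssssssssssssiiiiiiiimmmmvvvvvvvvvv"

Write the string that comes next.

Reading off run lengths: s runs 4, 7, 10, 13; i runs 2, 4, 6, 8; m runs 1, 2, 3, 4; v runs 1, 4, 7, 10 — each is linear in n (n = 1, 2, …).
At n = 5 the blocks have lengths 16, 10, 5, 13.

ssssssssssssssssiiiiiiiiiimmmmmvvvvvvvvvvvvv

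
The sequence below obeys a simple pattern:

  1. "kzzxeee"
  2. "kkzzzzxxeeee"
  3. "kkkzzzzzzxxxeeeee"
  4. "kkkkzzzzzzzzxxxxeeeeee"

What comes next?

Reading off run lengths: k runs 1, 2, 3, 4; z runs 2, 4, 6, 8; x runs 1, 2, 3, 4; e runs 3, 4, 5, 6 — each is linear in n (n = 1, 2, …).
For the next term, n = 5, so the run lengths are 5, 10, 5, 7.

kkkkkzzzzzzzzzzxxxxxeeeeeee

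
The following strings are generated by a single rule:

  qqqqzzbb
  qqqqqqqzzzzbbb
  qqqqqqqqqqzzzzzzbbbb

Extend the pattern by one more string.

The n-th term is 3n+1 q's then 2n z's then n+1 b's (n = 1, 2, …).
At n = 4 the blocks have lengths 13, 8, 5.

qqqqqqqqqqqqqzzzzzzzzbbbbb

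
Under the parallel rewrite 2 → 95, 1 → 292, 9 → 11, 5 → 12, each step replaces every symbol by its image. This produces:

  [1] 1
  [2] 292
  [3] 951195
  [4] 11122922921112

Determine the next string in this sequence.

Applying the rule to each of the 14 symbols of 11122922921112 gives the pieces 292 292 292 95 95 11 95 95 11 95 292 292 292 95, which concatenate to the answer.

2922922929595119595119529229229295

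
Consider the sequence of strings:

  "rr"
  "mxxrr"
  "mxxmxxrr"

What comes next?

Every step adds mxx at the front: s(k+1) = mxx·s(k).
Applying this once more to mxxmxxrr:

mxxmxxmxxrr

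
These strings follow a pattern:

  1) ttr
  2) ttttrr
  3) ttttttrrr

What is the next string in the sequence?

ttttttttrrrr

Term n consists of 2n t's, followed by n r's (n = 1, 2, …).
At n = 4 the blocks have lengths 8, 4.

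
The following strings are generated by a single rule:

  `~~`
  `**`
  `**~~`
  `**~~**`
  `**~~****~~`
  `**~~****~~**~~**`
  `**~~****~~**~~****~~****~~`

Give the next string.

Each term (from the third on) is the previous term followed by the one before it: term 3 = **·~~ = **~~.
So term 8 is **~~****~~**~~****~~****~~·**~~****~~**~~**.

**~~****~~**~~****~~****~~**~~****~~**~~**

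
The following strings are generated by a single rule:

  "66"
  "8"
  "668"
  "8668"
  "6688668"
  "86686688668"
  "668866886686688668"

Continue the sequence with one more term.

Each term (from the third on) is the two preceding terms concatenated in order: term 3 = 66·8 = 668.
The next term joins 86686688668 and 668866886686688668.

86686688668668866886686688668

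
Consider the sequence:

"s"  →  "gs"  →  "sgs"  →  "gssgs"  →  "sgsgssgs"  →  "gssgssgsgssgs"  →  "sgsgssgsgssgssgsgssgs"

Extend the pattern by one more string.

gssgssgsgssgssgsgssgsgssgssgsgssgs

Each term (from the third on) is the two preceding terms concatenated in order: term 3 = s·gs = sgs.
So term 8 is gssgssgsgssgs·sgsgssgsgssgssgsgssgs.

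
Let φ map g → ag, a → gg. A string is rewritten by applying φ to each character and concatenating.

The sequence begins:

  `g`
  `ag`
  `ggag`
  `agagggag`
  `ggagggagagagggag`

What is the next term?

Applying the rule to each of the 16 symbols of ggagggagagagggag gives the pieces ag ag gg ag ag ag gg ag gg ag gg ag ag ag gg ag, which concatenate to the answer.

agagggagagagggagggagggagagagggag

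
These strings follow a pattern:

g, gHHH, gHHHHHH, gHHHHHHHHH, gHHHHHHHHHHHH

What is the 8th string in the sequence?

gHHHHHHHHHHHHHHHHHHHHH

Every step adds HHH to the end: s(k+1) = s(k)·HHH.
From gHHHHHHHHHHHH, 3 further steps: gHHHHHHHHHHHH → gHHHHHHHHHHHHHHH → gHHHHHHHHHHHHHHHHHH → (answer).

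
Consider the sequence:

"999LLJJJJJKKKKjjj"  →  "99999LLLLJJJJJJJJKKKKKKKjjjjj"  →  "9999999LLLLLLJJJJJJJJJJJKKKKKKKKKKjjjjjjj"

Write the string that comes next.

Term n consists of 2n-1 9's, followed by 2n-2 L's, followed by 3n-1 J's, followed by 3n-2 K's, followed by 2n-1 j's, where the shown terms are n = 2, 3, 4.
For the next term, n = 5, so the run lengths are 9, 8, 14, 13, 9.

999999999LLLLLLLLJJJJJJJJJJJJJJKKKKKKKKKKKKKjjjjjjjjj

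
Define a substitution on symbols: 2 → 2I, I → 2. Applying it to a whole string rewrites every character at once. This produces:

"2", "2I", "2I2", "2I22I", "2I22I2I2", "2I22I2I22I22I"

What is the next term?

φ(2I22I2I22I22I) expands symbol-by-symbol to 2I 2 2I 2I 2 2I 2 2I 2I 2 2I 2I 2; joining the 13 pieces gives the next term.

2I22I2I22I22I2I22I2I2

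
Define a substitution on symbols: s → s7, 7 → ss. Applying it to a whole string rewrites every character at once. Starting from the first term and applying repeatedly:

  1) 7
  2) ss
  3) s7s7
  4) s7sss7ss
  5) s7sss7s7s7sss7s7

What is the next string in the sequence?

Rewriting the 16 symbols of s7sss7s7s7sss7s7 one by one yields s7 ss s7 s7 s7 ss s7 ss s7 ss s7 s7 s7 ss s7 ss; concatenated:

s7sss7s7s7sss7sss7sss7s7s7sss7ss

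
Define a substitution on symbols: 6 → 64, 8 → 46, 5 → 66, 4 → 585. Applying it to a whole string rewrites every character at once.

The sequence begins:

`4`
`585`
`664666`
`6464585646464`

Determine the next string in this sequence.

Rewriting the 13 symbols of 6464585646464 one by one yields 64 585 64 585 66 46 66 64 585 64 585 64 585; concatenated:

6458564585664666645856458564585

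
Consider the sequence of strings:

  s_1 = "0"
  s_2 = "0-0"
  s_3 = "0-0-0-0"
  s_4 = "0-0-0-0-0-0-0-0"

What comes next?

s(k+1) = s(k)·-·s(k) — each term doubles the last with '-' between the halves.
Doubling 0-0-0-0-0-0-0-0 with '-' between the halves:

0-0-0-0-0-0-0-0-0-0-0-0-0-0-0-0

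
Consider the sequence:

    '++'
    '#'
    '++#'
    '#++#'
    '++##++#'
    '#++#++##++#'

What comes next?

Each term (from the third on) is the two preceding terms concatenated in order: term 3 = ++·# = ++#.
So term 7 is ++##++#·#++#++##++#.

++##++##++#++##++#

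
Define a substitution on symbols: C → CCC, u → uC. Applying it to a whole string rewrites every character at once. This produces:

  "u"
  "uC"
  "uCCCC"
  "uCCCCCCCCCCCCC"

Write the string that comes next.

Rewriting the 14 symbols of uCCCCCCCCCCCCC one by one yields uC CCC CCC CCC CCC CCC CCC CCC CCC CCC CCC CCC CCC CCC; concatenated:

uCCCCCCCCCCCCCCCCCCCCCCCCCCCCCCCCCCCCCCCC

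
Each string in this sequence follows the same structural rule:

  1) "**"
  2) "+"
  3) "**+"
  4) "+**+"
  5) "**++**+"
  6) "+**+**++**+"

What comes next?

**++**++**+**++**+

From term 3 onward, concatenate the second-to-last term with the last: **·+ = **+, +·**+ = +**+, …
The next term joins **++**+ and +**+**++**+.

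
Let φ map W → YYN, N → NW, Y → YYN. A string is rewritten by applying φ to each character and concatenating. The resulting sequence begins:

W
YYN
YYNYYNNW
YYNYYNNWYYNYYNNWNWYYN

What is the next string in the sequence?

Rewriting the 21 symbols of YYNYYNNWYYNYYNNWNWYYN one by one yields YYN YYN NW YYN YYN NW NW YYN YYN YYN NW YYN YYN NW NW YYN NW YYN YYN YYN NW; concatenated:

YYNYYNNWYYNYYNNWNWYYNYYNYYNNWYYNYYNNWNWYYNNWYYNYYNYYNNW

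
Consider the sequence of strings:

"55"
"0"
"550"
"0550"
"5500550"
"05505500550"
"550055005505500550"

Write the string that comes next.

This is a Fibonacci-style word recurrence s(k) = s(k−2)·s(k−1): e.g. 55·0 = 550.
The next term joins 05505500550 and 550055005505500550.

05505500550550055005505500550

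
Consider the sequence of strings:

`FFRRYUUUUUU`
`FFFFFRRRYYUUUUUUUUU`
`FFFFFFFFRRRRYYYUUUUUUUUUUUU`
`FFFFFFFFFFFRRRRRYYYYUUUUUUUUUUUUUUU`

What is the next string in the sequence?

FFFFFFFFFFFFFFRRRRRRYYYYYUUUUUUUUUUUUUUUUUU

Reading off run lengths: F runs 2, 5, 8, 11; R runs 2, 3, 4, 5; Y runs 1, 2, 3, 4; U runs 6, 9, 12, 15 — each is linear in n (n = 1, 2, …).
Setting n = 5 gives 14, 6, 5, 18 characters in each block.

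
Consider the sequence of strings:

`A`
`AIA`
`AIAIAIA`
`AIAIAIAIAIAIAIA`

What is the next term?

AIAIAIAIAIAIAIAIAIAIAIAIAIAIAIA

Every step duplicates the string with 'I' between the halves.
One more doubling of AIAIAIAIAIAIAIA gives the answer.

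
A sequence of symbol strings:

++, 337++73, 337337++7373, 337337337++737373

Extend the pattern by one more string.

s(k+1) = 337·s(k)·73, so each term gains 337 as a prefix and 73 as a suffix.
So the next term is 337·337337337++737373·73.

337337337337++73737373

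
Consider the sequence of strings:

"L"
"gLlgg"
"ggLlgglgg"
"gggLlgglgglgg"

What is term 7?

s(k+1) = g·s(k)·lgg, so each term gains g as a prefix and lgg as a suffix.
From gggLlgglgglgg, 3 further steps: gggLlgglgglgg → ggggLlgglgglgglgg → gggggLlgglgglgglgglgg → (answer).

ggggggLlgglgglgglgglgglgg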